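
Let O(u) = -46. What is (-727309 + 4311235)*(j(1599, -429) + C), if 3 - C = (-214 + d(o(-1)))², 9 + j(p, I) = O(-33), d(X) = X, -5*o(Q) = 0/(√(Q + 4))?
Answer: -164315839248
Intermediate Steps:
o(Q) = 0 (o(Q) = -0/(√(Q + 4)) = -0/(√(4 + Q)) = -0/√(4 + Q) = -⅕*0 = 0)
j(p, I) = -55 (j(p, I) = -9 - 46 = -55)
C = -45793 (C = 3 - (-214 + 0)² = 3 - 1*(-214)² = 3 - 1*45796 = 3 - 45796 = -45793)
(-727309 + 4311235)*(j(1599, -429) + C) = (-727309 + 4311235)*(-55 - 45793) = 3583926*(-45848) = -164315839248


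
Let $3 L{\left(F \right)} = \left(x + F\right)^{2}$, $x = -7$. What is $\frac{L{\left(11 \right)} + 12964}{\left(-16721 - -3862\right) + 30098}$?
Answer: $\frac{38908}{51717} \approx 0.75233$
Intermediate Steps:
$L{\left(F \right)} = \frac{\left(-7 + F\right)^{2}}{3}$
$\frac{L{\left(11 \right)} + 12964}{\left(-16721 - -3862\right) + 30098} = \frac{\frac{\left(-7 + 11\right)^{2}}{3} + 12964}{\left(-16721 - -3862\right) + 30098} = \frac{\frac{4^{2}}{3} + 12964}{\left(-16721 + 3862\right) + 30098} = \frac{\frac{1}{3} \cdot 16 + 12964}{-12859 + 30098} = \frac{\frac{16}{3} + 12964}{17239} = \frac{38908}{3} \cdot \frac{1}{17239} = \frac{38908}{51717}$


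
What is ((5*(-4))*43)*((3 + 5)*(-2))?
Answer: 13760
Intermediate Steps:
((5*(-4))*43)*((3 + 5)*(-2)) = (-20*43)*(8*(-2)) = -860*(-16) = 13760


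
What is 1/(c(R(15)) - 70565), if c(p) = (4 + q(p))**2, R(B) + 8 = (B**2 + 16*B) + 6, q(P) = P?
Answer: 1/147524 ≈ 6.7786e-6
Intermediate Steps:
R(B) = -2 + B**2 + 16*B (R(B) = -8 + ((B**2 + 16*B) + 6) = -8 + (6 + B**2 + 16*B) = -2 + B**2 + 16*B)
c(p) = (4 + p)**2
1/(c(R(15)) - 70565) = 1/((4 + (-2 + 15**2 + 16*15))**2 - 70565) = 1/((4 + (-2 + 225 + 240))**2 - 70565) = 1/((4 + 463)**2 - 70565) = 1/(467**2 - 70565) = 1/(218089 - 70565) = 1/147524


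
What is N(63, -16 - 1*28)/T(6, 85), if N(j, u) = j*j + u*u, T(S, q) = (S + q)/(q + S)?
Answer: 5905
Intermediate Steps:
T(S, q) = 1 (T(S, q) = (S + q)/(S + q) = 1)
N(j, u) = j² + u²
N(63, -16 - 1*28)/T(6, 85) = (63² + (-16 - 1*28)²)/1 = (3969 + (-16 - 28)²)*1 = (3969 + (-44)²)*1 = (3969 + 1936)*1 = 5905*1 = 5905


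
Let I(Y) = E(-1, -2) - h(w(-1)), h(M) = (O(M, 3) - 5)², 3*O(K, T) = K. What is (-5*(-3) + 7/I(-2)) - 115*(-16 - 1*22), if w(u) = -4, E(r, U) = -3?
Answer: 1701317/388 ≈ 4384.8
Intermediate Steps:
O(K, T) = K/3
h(M) = (-5 + M/3)² (h(M) = (M/3 - 5)² = (-5 + M/3)²)
I(Y) = -388/9 (I(Y) = -3 - (-15 - 4)²/9 = -3 - (-19)²/9 = -3 - 361/9 = -388/9)
(-5*(-3) + 7/I(-2)) - 115*(-16 - 1*22) = (-5*(-3) + 7/(-388/9)) - 115*(-16 - 1*22) = (15 + 7*(-9/388)) - 115*(-16 - 22) = (15 - 63/388) - 115*(-38) = 5757/388 + 4370 = 1701317/388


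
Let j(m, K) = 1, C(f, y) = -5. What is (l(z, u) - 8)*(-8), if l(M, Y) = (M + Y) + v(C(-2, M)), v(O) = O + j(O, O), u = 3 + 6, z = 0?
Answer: 24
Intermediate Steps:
u = 9
v(O) = 1 + O (v(O) = O + 1 = 1 + O)
l(M, Y) = -4 + M + Y (l(M, Y) = (M + Y) + (1 - 5) = (M + Y) - 4 = -4 + M + Y)
(l(z, u) - 8)*(-8) = ((-4 + 0 + 9) - 8)*(-8) = (5 - 8)*(-8) = -3*(-8) = 24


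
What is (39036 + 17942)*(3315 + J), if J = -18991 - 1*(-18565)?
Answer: 164609442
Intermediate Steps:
J = -426 (J = -18991 + 18565 = -426)
(39036 + 17942)*(3315 + J) = (39036 + 17942)*(3315 - 426) = 56978*2889 = 164609442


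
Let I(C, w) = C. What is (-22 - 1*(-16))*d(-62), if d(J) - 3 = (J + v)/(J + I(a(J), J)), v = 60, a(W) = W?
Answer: -561/31 ≈ -18.097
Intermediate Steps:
d(J) = 3 + (60 + J)/(2*J) (d(J) = 3 + (J + 60)/(J + J) = 3 + (60 + J)/((2*J)) = 3 + (60 + J)*(1/(2*J)) = 3 + (60 + J)/(2*J))
(-22 - 1*(-16))*d(-62) = (-22 - 1*(-16))*(7/2 + 30/(-62)) = (-22 + 16)*(7/2 + 30*(-1/62)) = -6*(7/2 - 15/31) = -6*187/62 = -561/31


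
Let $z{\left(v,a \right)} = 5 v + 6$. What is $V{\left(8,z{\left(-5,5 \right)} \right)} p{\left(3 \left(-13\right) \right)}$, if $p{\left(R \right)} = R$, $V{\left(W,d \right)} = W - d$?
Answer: $-1053$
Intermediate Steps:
$z{\left(v,a \right)} = 6 + 5 v$
$V{\left(8,z{\left(-5,5 \right)} \right)} p{\left(3 \left(-13\right) \right)} = \left(8 - \left(6 + 5 \left(-5\right)\right)\right) 3 \left(-13\right) = \left(8 - \left(6 - 25\right)\right) \left(-39\right) = \left(8 - -19\right) \left(-39\right) = \left(8 + 19\right) \left(-39\right) = 27 \left(-39\right) = -1053$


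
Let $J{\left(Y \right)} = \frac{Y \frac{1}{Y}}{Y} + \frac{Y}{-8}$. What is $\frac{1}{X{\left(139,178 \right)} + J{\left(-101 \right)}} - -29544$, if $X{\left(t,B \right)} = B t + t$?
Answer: $\frac{594249228112}{20114041} \approx 29544.0$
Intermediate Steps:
$X{\left(t,B \right)} = t + B t$
$J{\left(Y \right)} = \frac{1}{Y} - \frac{Y}{8}$ ($J{\left(Y \right)} = 1 \frac{1}{Y} + Y \left(- \frac{1}{8}\right) = \frac{1}{Y} - \frac{Y}{8}$)
$\frac{1}{X{\left(139,178 \right)} + J{\left(-101 \right)}} - -29544 = \frac{1}{139 \left(1 + 178\right) + \left(\frac{1}{-101} - - \frac{101}{8}\right)} - -29544 = \frac{1}{139 \cdot 179 + \left(- \frac{1}{101} + \frac{101}{8}\right)} + 29544 = \frac{1}{24881 + \frac{10193}{808}} + 29544 = \frac{1}{\frac{20114041}{808}} + 29544 = \frac{808}{20114041} + 29544 = \frac{594249228112}{20114041}$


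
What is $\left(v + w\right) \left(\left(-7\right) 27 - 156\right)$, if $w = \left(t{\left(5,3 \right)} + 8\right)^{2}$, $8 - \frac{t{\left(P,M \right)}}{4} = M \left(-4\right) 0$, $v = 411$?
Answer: $-693795$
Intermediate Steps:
$t{\left(P,M \right)} = 32$ ($t{\left(P,M \right)} = 32 - 4 M \left(-4\right) 0 = 32 - 4 - 4 M 0 = 32 - 0 = 32 + 0 = 32$)
$w = 1600$ ($w = \left(32 + 8\right)^{2} = 40^{2} = 1600$)
$\left(v + w\right) \left(\left(-7\right) 27 - 156\right) = \left(411 + 1600\right) \left(\left(-7\right) 27 - 156\right) = 2011 \left(-189 - 156\right) = 2011 \left(-345\right) = -693795$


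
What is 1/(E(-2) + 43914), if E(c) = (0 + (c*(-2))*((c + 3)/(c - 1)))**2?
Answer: 9/395242 ≈ 2.2771e-5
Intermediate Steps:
E(c) = 4*c**2*(3 + c)**2/(-1 + c)**2 (E(c) = (0 + (-2*c)*((3 + c)/(-1 + c)))**2 = (0 - 2*c*(3 + c)/(-1 + c))**2 = (-2*c*(3 + c)/(-1 + c))**2 = 4*c**2*(3 + c)**2/(-1 + c)**2)
1/(E(-2) + 43914) = 1/(4*(-2)**2*(3 - 2)**2/(-1 - 2)**2 + 43914) = 1/(4*4*1**2/(-3)**2 + 43914) = 1/(4*4*(1/9)*1 + 43914) = 1/(16/9 + 43914) = 1/(395242/9) = 9/395242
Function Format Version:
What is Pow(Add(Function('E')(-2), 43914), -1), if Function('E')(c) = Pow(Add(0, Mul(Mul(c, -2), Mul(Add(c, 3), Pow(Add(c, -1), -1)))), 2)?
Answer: Rational(9, 395242) ≈ 2.2771e-5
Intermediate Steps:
Function('E')(c) = Mul(4, Pow(c, 2), Pow(Add(-1, c), -2), Pow(Add(3, c), 2)) (Function('E')(c) = Pow(Add(0, Mul(Mul(-2, c), Mul(Add(3, c), Pow(Add(-1, c), -1)))), 2) = Pow(Add(0, Mul(Mul(-2, c), Mul(Pow(Add(-1, c), -1), Add(3, c)))), 2) = Pow(Add(0, Mul(-2, c, Pow(Add(-1, c), -1), Add(3, c))), 2) = Pow(Mul(-2, c, Pow(Add(-1, c), -1), Add(3, c)), 2) = Mul(4, Pow(c, 2), Pow(Add(-1, c), -2), Pow(Add(3, c), 2)))
Pow(Add(Function('E')(-2), 43914), -1) = Pow(Add(Mul(4, Pow(-2, 2), Pow(Add(-1, -2), -2), Pow(Add(3, -2), 2)), 43914), -1) = Pow(Add(Mul(4, 4, Pow(-3, -2), Pow(1, 2)), 43914), -1) = Pow(Add(Mul(4, 4, Rational(1, 9), 1), 43914), -1) = Pow(Add(Rational(16, 9), 43914), -1) = Pow(Rational(395242, 9), -1) = Rational(9, 395242)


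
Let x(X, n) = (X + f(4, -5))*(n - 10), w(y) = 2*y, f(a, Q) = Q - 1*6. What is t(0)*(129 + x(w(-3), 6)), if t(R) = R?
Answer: 0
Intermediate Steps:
f(a, Q) = -6 + Q (f(a, Q) = Q - 6 = -6 + Q)
x(X, n) = (-11 + X)*(-10 + n) (x(X, n) = (X + (-6 - 5))*(n - 10) = (X - 11)*(-10 + n) = (-11 + X)*(-10 + n))
t(0)*(129 + x(w(-3), 6)) = 0*(129 + (110 - 11*6 - 20*(-3) + (2*(-3))*6)) = 0*(129 + (110 - 66 - 10*(-6) - 6*6)) = 0*(129 + (110 - 66 + 60 - 36)) = 0*(129 + 68) = 0*197 = 0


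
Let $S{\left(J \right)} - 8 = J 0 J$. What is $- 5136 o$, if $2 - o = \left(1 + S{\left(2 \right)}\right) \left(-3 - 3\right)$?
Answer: $-287616$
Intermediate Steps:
$S{\left(J \right)} = 8$ ($S{\left(J \right)} = 8 + J 0 J = 8 + 0 J = 8 + 0 = 8$)
$o = 56$ ($o = 2 - \left(1 + 8\right) \left(-3 - 3\right) = 2 - 9 \left(-6\right) = 2 - -54 = 2 + 54 = 56$)
$- 5136 o = \left(-5136\right) 56 = -287616$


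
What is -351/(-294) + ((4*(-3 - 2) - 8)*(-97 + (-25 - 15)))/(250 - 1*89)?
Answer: 56395/2254 ≈ 25.020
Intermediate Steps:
-351/(-294) + ((4*(-3 - 2) - 8)*(-97 + (-25 - 15)))/(250 - 1*89) = -351*(-1/294) + ((4*(-5) - 8)*(-97 - 40))/(250 - 89) = 117/98 + ((-20 - 8)*(-137))/161 = 117/98 - 28*(-137)*(1/161) = 117/98 + 3836*(1/161) = 117/98 + 548/23 = 56395/2254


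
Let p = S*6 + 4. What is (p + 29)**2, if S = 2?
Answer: 2025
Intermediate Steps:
p = 16 (p = 2*6 + 4 = 12 + 4 = 16)
(p + 29)**2 = (16 + 29)**2 = 45**2 = 2025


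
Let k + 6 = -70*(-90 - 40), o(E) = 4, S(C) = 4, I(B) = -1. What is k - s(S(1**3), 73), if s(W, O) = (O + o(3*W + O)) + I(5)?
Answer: 9018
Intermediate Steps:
k = 9094 (k = -6 - 70*(-90 - 40) = -6 - 70*(-130) = -6 + 9100 = 9094)
s(W, O) = 3 + O (s(W, O) = (O + 4) - 1 = (4 + O) - 1 = 3 + O)
k - s(S(1**3), 73) = 9094 - (3 + 73) = 9094 - 1*76 = 9094 - 76 = 9018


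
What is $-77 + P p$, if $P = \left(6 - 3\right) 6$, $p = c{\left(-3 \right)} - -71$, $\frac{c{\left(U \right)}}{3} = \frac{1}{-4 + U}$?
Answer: $\frac{8353}{7} \approx 1193.3$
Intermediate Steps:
$c{\left(U \right)} = \frac{3}{-4 + U}$
$p = \frac{494}{7}$ ($p = \frac{3}{-4 - 3} - -71 = \frac{3}{-7} + 71 = 3 \left(- \frac{1}{7}\right) + 71 = - \frac{3}{7} + 71 = \frac{494}{7} \approx 70.571$)
$P = 18$ ($P = 3 \cdot 6 = 18$)
$-77 + P p = -77 + 18 \cdot \frac{494}{7} = -77 + \frac{8892}{7} = \frac{8353}{7}$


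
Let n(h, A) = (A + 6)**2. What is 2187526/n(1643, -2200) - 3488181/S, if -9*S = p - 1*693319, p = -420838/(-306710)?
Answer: -2867754839740675268/63975463684565917 ≈ -44.826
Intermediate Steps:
p = 210419/153355 (p = -420838*(-1/306710) = 210419/153355 ≈ 1.3721)
S = 106323724826/1380195 (S = -(210419/153355 - 1*693319)/9 = -(210419/153355 - 693319)/9 = -1/9*(-106323724826/153355) = 106323724826/1380195 ≈ 77035.)
n(h, A) = (6 + A)**2
2187526/n(1643, -2200) - 3488181/S = 2187526/((6 - 2200)**2) - 3488181/106323724826/1380195 = 2187526/((-2194)**2) - 3488181*1380195/106323724826 = 2187526/4813636 - 4814369975295/106323724826 = 2187526*(1/4813636) - 4814369975295/106323724826 = 1093763/2406818 - 4814369975295/106323724826 = -2867754839740675268/63975463684565917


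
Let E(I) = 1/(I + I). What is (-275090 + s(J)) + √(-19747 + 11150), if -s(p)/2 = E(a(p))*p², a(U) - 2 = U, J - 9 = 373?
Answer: -26445121/96 + I*√8597 ≈ -2.7547e+5 + 92.72*I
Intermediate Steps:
J = 382 (J = 9 + 373 = 382)
a(U) = 2 + U
E(I) = 1/(2*I)
s(p) = -p²/(2 + p) (s(p) = -2*1/(2*(2 + p))*p² = -p²/(2 + p))
(-275090 + s(J)) + √(-19747 + 11150) = (-275090 - 1*382²/(2 + 382)) + √(-19747 + 11150) = (-275090 - 1*145924/384) + √(-8597) = (-275090 - 1*145924*1/384) + I*√8597 = (-275090 - 36481/96) + I*√8597 = -26445121/96 + I*√8597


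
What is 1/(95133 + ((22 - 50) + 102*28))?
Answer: 1/97961 ≈ 1.0208e-5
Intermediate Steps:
1/(95133 + ((22 - 50) + 102*28)) = 1/(95133 + (-28 + 2856)) = 1/(95133 + 2828) = 1/97961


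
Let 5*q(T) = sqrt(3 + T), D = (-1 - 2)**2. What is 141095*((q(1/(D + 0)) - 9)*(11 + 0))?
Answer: -13968405 + 620818*sqrt(7)/3 ≈ -1.3421e+7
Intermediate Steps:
D = 9 (D = (-3)**2 = 9)
q(T) = sqrt(3 + T)/5
141095*((q(1/(D + 0)) - 9)*(11 + 0)) = 141095*((sqrt(3 + 1/(9 + 0))/5 - 9)*(11 + 0)) = 141095*((sqrt(3 + 1/9)/5 - 9)*11) = 141095*((sqrt(28/9)/5 - 9)*11) = 141095*(((2*sqrt(7)/3)/5 - 9)*11) = 141095*((2*sqrt(7)/15 - 9)*11) = 141095*((-9 + 2*sqrt(7)/15)*11) = 141095*(-99 + 22*sqrt(7)/15) = -13968405 + 620818*sqrt(7)/3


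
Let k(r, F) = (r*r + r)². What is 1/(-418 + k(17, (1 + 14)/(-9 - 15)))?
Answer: 1/93218 ≈ 1.0728e-5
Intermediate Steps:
k(r, F) = (r + r²)² (k(r, F) = (r² + r)² = (r + r²)²)
1/(-418 + k(17, (1 + 14)/(-9 - 15))) = 1/(-418 + 17²*(1 + 17)²) = 1/(-418 + 289*18²) = 1/(-418 + 289*324) = 1/(-418 + 93636) = 1/93218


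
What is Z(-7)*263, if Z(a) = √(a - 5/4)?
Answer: 263*I*√33/2 ≈ 755.41*I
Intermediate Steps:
Z(a) = √(-5/4 + a) (Z(a) = √(a - 5*¼) = √(a - 5/4) = √(-5/4 + a))
Z(-7)*263 = (√(-5 + 4*(-7))/2)*263 = (√(-5 - 28)/2)*263 = (√(-33)/2)*263 = ((I*√33)/2)*263 = (I*√33/2)*263 = 263*I*√33/2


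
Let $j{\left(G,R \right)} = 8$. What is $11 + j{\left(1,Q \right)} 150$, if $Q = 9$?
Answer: $1211$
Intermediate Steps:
$11 + j{\left(1,Q \right)} 150 = 11 + 8 \cdot 150 = 11 + 1200 = 1211$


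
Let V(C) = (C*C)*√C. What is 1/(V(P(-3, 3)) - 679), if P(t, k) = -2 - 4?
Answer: -679/468817 - 36*I*√6/468817 ≈ -0.0014483 - 0.00018809*I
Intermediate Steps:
P(t, k) = -6
V(C) = C^(5/2) (V(C) = C²*√C = C^(5/2))
1/(V(P(-3, 3)) - 679) = 1/((-6)^(5/2) - 679) = 1/(36*I*√6 - 679) = 1/(-679 + 36*I*√6)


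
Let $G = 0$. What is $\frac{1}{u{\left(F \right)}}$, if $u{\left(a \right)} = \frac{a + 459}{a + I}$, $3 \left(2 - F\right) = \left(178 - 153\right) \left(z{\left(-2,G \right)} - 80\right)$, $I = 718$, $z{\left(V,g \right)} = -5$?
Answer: $\frac{4285}{3508} \approx 1.2215$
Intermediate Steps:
$F = \frac{2131}{3}$ ($F = 2 - \frac{\left(178 - 153\right) \left(-5 - 80\right)}{3} = 2 - \frac{25 \left(-85\right)}{3} = 2 - - \frac{2125}{3} = 2 + \frac{2125}{3} = \frac{2131}{3} \approx 710.33$)
$u{\left(a \right)} = \frac{459 + a}{718 + a}$ ($u{\left(a \right)} = \frac{a + 459}{a + 718} = \frac{459 + a}{718 + a}$)
$\frac{1}{u{\left(F \right)}} = \frac{1}{\frac{1}{718 + \frac{2131}{3}} \left(459 + \frac{2131}{3}\right)} = \frac{1}{\frac{1}{\frac{4285}{3}} \cdot \frac{3508}{3}} = \frac{1}{\frac{3}{4285} \cdot \frac{3508}{3}} = \frac{1}{\frac{3508}{4285}} = \frac{4285}{3508}$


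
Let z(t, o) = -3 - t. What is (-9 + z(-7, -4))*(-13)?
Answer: 65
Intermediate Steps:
(-9 + z(-7, -4))*(-13) = (-9 + (-3 - 1*(-7)))*(-13) = (-9 + (-3 + 7))*(-13) = (-9 + 4)*(-13) = -5*(-13) = 65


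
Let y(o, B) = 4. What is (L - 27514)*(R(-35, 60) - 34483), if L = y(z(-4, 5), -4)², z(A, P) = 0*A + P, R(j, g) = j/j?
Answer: 948186036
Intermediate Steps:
R(j, g) = 1
z(A, P) = P (z(A, P) = 0 + P = P)
L = 16 (L = 4² = 16)
(L - 27514)*(R(-35, 60) - 34483) = (16 - 27514)*(1 - 34483) = -27498*(-34482) = 948186036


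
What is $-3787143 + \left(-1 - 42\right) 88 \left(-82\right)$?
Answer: $-3476855$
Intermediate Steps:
$-3787143 + \left(-1 - 42\right) 88 \left(-82\right) = -3787143 + \left(-43\right) 88 \left(-82\right) = -3787143 - -310288 = -3787143 + 310288 = -3476855$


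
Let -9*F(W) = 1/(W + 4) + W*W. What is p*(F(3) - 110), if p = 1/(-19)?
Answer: 6994/1197 ≈ 5.8429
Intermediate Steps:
p = -1/19 ≈ -0.052632
F(W) = -W**2/9 - 1/(9*(4 + W)) (F(W) = -(1/(W + 4) + W*W)/9 = -(1/(4 + W) + W**2)/9 = -(W**2 + 1/(4 + W))/9 = -W**2/9 - 1/(9*(4 + W)))
p*(F(3) - 110) = -((-1 - 1*3**3 - 4*3**2)/(9*(4 + 3)) - 110)/19 = -((1/9)*(-1 - 1*27 - 4*9)/7 - 110)/19 = -((1/9)*(1/7)*(-1 - 27 - 36) - 110)/19 = -((1/9)*(1/7)*(-64) - 110)/19 = -(-64/63 - 110)/19 = -1/19*(-6994/63) = 6994/1197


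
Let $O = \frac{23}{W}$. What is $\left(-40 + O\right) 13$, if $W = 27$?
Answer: $- \frac{13741}{27} \approx -508.93$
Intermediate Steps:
$O = \frac{23}{27} \approx 0.85185$
$\left(-40 + O\right) 13 = \left(-40 + \frac{23}{27}\right) 13 = \left(- \frac{1057}{27}\right) 13 = - \frac{13741}{27}$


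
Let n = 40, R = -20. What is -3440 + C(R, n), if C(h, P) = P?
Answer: -3400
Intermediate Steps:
-3440 + C(R, n) = -3440 + 40 = -3400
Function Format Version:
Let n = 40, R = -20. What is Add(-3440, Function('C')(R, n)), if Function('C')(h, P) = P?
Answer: -3400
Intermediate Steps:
Add(-3440, Function('C')(R, n)) = Add(-3440, 40) = -3400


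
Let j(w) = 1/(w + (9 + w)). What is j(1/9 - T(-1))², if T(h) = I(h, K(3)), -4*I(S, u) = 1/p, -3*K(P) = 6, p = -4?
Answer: 5184/429025 ≈ 0.012083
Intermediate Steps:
K(P) = -2 (K(P) = -⅓*6 = -2)
I(S, u) = 1/16 (I(S, u) = -¼/(-4) = -¼*(-¼) = 1/16)
T(h) = 1/16
j(w) = 1/(9 + 2*w)
j(1/9 - T(-1))² = (1/(9 + 2*(1/9 - 1*1/16)))² = (1/(9 + 2*(⅑ - 1/16)))² = (1/(9 + 2*(7/144)))² = (1/(9 + 7/72))² = (1/(655/72))² = (72/655)² = 5184/429025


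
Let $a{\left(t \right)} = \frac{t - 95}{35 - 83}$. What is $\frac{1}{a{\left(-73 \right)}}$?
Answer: $\frac{2}{7} \approx 0.28571$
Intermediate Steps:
$a{\left(t \right)} = \frac{95}{48} - \frac{t}{48}$ ($a{\left(t \right)} = \frac{-95 + t}{-48} = \left(-95 + t\right) \left(- \frac{1}{48}\right) = \frac{95}{48} - \frac{t}{48}$)
$\frac{1}{a{\left(-73 \right)}} = \frac{1}{\frac{95}{48} - - \frac{73}{48}} = \frac{1}{\frac{95}{48} + \frac{73}{48}} = \frac{1}{\frac{7}{2}} = \frac{2}{7}$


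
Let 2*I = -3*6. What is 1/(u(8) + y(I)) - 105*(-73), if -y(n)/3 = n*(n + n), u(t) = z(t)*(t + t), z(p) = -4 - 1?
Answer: 4338389/566 ≈ 7665.0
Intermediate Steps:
z(p) = -5
u(t) = -10*t (u(t) = -5*(t + t) = -10*t)
I = -9 (I = (-3*6)/2 = (½)*(-18) = -9)
y(n) = -6*n² (y(n) = -3*n*(n + n) = -3*n*2*n = -6*n²)
1/(u(8) + y(I)) - 105*(-73) = 1/(-10*8 - 6*(-9)²) - 105*(-73) = 1/(-80 - 6*81) + 7665 = 1/(-80 - 486) + 7665 = 1/(-566) + 7665 = -1/566 + 7665 = 4338389/566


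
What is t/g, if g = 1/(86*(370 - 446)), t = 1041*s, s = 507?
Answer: -3449615832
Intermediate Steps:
t = 527787 (t = 1041*507 = 527787)
g = -1/6536 (g = 1/(86*(-76)) = 1/(-6536) = -1/6536 ≈ -0.00015300)
t/g = 527787/(-1/6536) = 527787*(-6536) = -3449615832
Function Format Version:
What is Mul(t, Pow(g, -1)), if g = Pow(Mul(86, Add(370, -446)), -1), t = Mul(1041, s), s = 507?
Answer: -3449615832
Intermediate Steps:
t = 527787 (t = Mul(1041, 507) = 527787)
g = Rational(-1, 6536) (g = Pow(Mul(86, -76), -1) = Pow(-6536, -1) = Rational(-1, 6536) ≈ -0.00015300)
Mul(t, Pow(g, -1)) = Mul(527787, Pow(Rational(-1, 6536), -1)) = Mul(527787, -6536) = -3449615832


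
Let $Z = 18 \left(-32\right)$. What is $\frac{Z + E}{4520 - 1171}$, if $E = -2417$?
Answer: $- \frac{2993}{3349} \approx -0.8937$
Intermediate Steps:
$Z = -576$
$\frac{Z + E}{4520 - 1171} = \frac{-576 - 2417}{4520 - 1171} = - \frac{2993}{3349}$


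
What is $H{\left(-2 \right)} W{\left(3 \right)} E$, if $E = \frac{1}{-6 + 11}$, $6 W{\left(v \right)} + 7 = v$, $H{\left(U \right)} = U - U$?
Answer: $0$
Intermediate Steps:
$H{\left(U \right)} = 0$
$W{\left(v \right)} = - \frac{7}{6} + \frac{v}{6}$
$E = \frac{1}{5} \approx 0.2$
$H{\left(-2 \right)} W{\left(3 \right)} E = 0 \left(- \frac{7}{6} + \frac{1}{6} \cdot 3\right) \frac{1}{5} = 0 \left(- \frac{7}{6} + \frac{1}{2}\right) \frac{1}{5} = 0 \left(- \frac{2}{3}\right) \frac{1}{5} = 0 \cdot \frac{1}{5} = 0$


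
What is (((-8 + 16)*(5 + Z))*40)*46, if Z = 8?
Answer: 191360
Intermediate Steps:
(((-8 + 16)*(5 + Z))*40)*46 = (((-8 + 16)*(5 + 8))*40)*46 = ((8*13)*40)*46 = (104*40)*46 = 4160*46 = 191360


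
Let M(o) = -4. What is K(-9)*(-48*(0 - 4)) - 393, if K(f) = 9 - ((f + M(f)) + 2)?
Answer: 3447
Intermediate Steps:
K(f) = 11 - f (K(f) = 9 - ((f - 4) + 2) = 9 - ((-4 + f) + 2) = 9 - (-2 + f) = 9 + (2 - f) = 11 - f)
K(-9)*(-48*(0 - 4)) - 393 = (11 - 1*(-9))*(-48*(0 - 4)) - 393 = (11 + 9)*(-48*(-4)) - 393 = 20*192 - 393 = 3840 - 393 = 3447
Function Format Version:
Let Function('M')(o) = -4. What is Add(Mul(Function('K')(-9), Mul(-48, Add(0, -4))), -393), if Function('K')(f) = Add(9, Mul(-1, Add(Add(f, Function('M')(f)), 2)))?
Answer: 3447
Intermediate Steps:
Function('K')(f) = Add(11, Mul(-1, f)) (Function('K')(f) = Add(9, Mul(-1, Add(Add(f, -4), 2))) = Add(9, Mul(-1, Add(Add(-4, f), 2))) = Add(9, Mul(-1, Add(-2, f))) = Add(9, Add(2, Mul(-1, f))) = Add(11, Mul(-1, f)))
Add(Mul(Function('K')(-9), Mul(-48, Add(0, -4))), -393) = Add(Mul(Add(11, Mul(-1, -9)), Mul(-48, Add(0, -4))), -393) = Add(Mul(Add(11, 9), Mul(-48, -4)), -393) = Add(Mul(20, 192), -393) = Add(3840, -393) = 3447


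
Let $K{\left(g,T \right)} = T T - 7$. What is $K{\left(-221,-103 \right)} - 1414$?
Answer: $9188$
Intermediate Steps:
$K{\left(g,T \right)} = -7 + T^{2}$ ($K{\left(g,T \right)} = T^{2} - 7 = -7 + T^{2}$)
$K{\left(-221,-103 \right)} - 1414 = \left(-7 + \left(-103\right)^{2}\right) - 1414 = \left(-7 + 10609\right) - 1414 = 10602 - 1414 = 9188$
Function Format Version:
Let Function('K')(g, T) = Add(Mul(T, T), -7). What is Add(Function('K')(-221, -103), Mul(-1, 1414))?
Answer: 9188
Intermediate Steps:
Function('K')(g, T) = Add(-7, Pow(T, 2)) (Function('K')(g, T) = Add(Pow(T, 2), -7) = Add(-7, Pow(T, 2)))
Add(Function('K')(-221, -103), Mul(-1, 1414)) = Add(Add(-7, Pow(-103, 2)), Mul(-1, 1414)) = Add(Add(-7, 10609), -1414) = Add(10602, -1414) = 9188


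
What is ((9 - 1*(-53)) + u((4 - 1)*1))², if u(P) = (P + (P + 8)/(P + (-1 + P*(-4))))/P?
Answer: 3530641/900 ≈ 3922.9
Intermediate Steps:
u(P) = (P + (8 + P)/(-1 - 3*P))/P (u(P) = (P + (8 + P)/(P + (-1 - 4*P)))/P = (P + (8 + P)/(-1 - 3*P))/P)
((9 - 1*(-53)) + u((4 - 1)*1))² = ((9 - 1*(-53)) + (-8 + 3*((4 - 1)*1)²)/((((4 - 1)*1))*(1 + 3*((4 - 1)*1))))² = ((9 + 53) + (-8 + 3*(3*1)²)/(((3*1))*(1 + 3*(3*1))))² = (62 + (-8 + 3*3²)/(3*(1 + 3*3)))² = (62 + (-8 + 3*9)/(3*(1 + 9)))² = (62 + (⅓)*(-8 + 27)/10)² = (62 + (⅓)*(⅒)*19)² = (62 + 19/30)² = (1879/30)² = 3530641/900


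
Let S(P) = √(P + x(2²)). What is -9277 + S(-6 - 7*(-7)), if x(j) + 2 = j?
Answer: -9277 + 3*√5 ≈ -9270.3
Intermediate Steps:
x(j) = -2 + j
S(P) = √(2 + P) (S(P) = √(P + (-2 + 2²)) = √(P + (-2 + 4)) = √(P + 2) = √(2 + P))
-9277 + S(-6 - 7*(-7)) = -9277 + √(2 + (-6 - 7*(-7))) = -9277 + √(2 + (-6 + 49)) = -9277 + √(2 + 43) = -9277 + √45 = -9277 + 3*√5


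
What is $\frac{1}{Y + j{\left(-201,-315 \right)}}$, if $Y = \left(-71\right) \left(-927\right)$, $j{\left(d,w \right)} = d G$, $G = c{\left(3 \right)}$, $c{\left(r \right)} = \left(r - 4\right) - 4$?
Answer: $\frac{1}{66822} \approx 1.4965 \cdot 10^{-5}$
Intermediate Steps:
$c{\left(r \right)} = -8 + r$ ($c{\left(r \right)} = \left(-4 + r\right) - 4 = -8 + r$)
$G = -5$ ($G = -8 + 3 = -5$)
$j{\left(d,w \right)} = - 5 d$ ($j{\left(d,w \right)} = d \left(-5\right) = - 5 d$)
$Y = 65817$
$\frac{1}{Y + j{\left(-201,-315 \right)}} = \frac{1}{65817 - -1005} = \frac{1}{65817 + 1005} = \frac{1}{66822}$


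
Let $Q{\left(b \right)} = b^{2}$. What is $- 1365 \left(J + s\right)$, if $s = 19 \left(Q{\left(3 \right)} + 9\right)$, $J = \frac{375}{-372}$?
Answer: $- \frac{57716295}{124} \approx -4.6545 \cdot 10^{5}$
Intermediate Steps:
$J = - \frac{125}{124}$ ($J = 375 \left(- \frac{1}{372}\right) = - \frac{125}{124} \approx -1.0081$)
$s = 342$ ($s = 19 \left(3^{2} + 9\right) = 19 \left(9 + 9\right) = 19 \cdot 18 = 342$)
$- 1365 \left(J + s\right) = - 1365 \left(- \frac{125}{124} + 342\right) = \left(-1365\right) \frac{42283}{124} = - \frac{57716295}{124}$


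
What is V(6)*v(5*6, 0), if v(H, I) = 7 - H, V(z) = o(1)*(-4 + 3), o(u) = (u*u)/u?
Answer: 23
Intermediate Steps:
o(u) = u (o(u) = u**2/u = u)
V(z) = -1 (V(z) = 1*(-4 + 3) = 1*(-1) = -1)
V(6)*v(5*6, 0) = -(7 - 5*6) = -(7 - 1*30) = -(7 - 30) = -1*(-23) = 23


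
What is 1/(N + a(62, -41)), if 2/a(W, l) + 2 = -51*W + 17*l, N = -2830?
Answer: -3861/10926632 ≈ -0.00035336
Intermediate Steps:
a(W, l) = 2/(-2 - 51*W + 17*l) (a(W, l) = 2/(-2 + (-51*W + 17*l)) = 2/(-2 - 51*W + 17*l))
1/(N + a(62, -41)) = 1/(-2830 + 2/(-2 - 51*62 + 17*(-41))) = 1/(-2830 + 2/(-2 - 3162 - 697)) = 1/(-2830 + 2/(-3861)) = 1/(-2830 + 2*(-1/3861)) = 1/(-2830 - 2/3861) = 1/(-10926632/3861) = -3861/10926632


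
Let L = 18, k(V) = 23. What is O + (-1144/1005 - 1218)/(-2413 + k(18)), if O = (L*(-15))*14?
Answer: -4539072883/1200975 ≈ -3779.5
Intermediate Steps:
O = -3780 (O = (18*(-15))*14 = -270*14 = -3780)
O + (-1144/1005 - 1218)/(-2413 + k(18)) = -3780 + (-1144/1005 - 1218)/(-2413 + 23) = -3780 + (-1144*1/1005 - 1218)/(-2390) = -3780 + (-1144/1005 - 1218)*(-1/2390) = -3780 - 1225234/1005*(-1/2390) = -3780 + 612617/1200975 = -4539072883/1200975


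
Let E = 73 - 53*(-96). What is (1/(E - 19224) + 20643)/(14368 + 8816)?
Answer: 72575627/81509148 ≈ 0.89040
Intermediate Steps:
E = 5161 (E = 73 + 5088 = 5161)
(1/(E - 19224) + 20643)/(14368 + 8816) = (1/(5161 - 19224) + 20643)/(14368 + 8816) = (1/(-14063) + 20643)/23184 = (-1/14063 + 20643)*(1/23184) = (290302508/14063)*(1/23184) = 72575627/81509148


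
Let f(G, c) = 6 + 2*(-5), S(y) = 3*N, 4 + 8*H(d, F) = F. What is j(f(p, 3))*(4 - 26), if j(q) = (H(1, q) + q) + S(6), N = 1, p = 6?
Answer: 44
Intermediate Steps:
H(d, F) = -½ + F/8
S(y) = 3 (S(y) = 3*1 = 3)
f(G, c) = -4 (f(G, c) = 6 - 10 = -4)
j(q) = 5/2 + 9*q/8 (j(q) = ((-½ + q/8) + q) + 3 = (-½ + 9*q/8) + 3 = 5/2 + 9*q/8)
j(f(p, 3))*(4 - 26) = (5/2 + (9/8)*(-4))*(4 - 26) = (5/2 - 9/2)*(-22) = -2*(-22) = 44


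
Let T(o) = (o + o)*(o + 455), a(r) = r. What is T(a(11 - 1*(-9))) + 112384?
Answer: 131384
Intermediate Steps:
T(o) = 2*o*(455 + o) (T(o) = (2*o)*(455 + o) = 2*o*(455 + o))
T(a(11 - 1*(-9))) + 112384 = 2*(11 - 1*(-9))*(455 + (11 - 1*(-9))) + 112384 = 2*(11 + 9)*(455 + (11 + 9)) + 112384 = 2*20*(455 + 20) + 112384 = 2*20*475 + 112384 = 19000 + 112384 = 131384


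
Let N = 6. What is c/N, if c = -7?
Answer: -7/6 ≈ -1.1667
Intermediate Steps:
c/N = -7/6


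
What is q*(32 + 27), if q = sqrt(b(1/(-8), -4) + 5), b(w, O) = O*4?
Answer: 59*I*sqrt(11) ≈ 195.68*I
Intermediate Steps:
b(w, O) = 4*O
q = I*sqrt(11) (q = sqrt(4*(-4) + 5) = sqrt(-16 + 5) = sqrt(-11) = I*sqrt(11) ≈ 3.3166*I)
q*(32 + 27) = (I*sqrt(11))*(32 + 27) = (I*sqrt(11))*59 = 59*I*sqrt(11)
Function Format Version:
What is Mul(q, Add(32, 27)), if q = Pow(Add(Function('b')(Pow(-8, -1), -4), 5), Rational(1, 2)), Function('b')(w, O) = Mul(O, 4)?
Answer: Mul(59, I, Pow(11, Rational(1, 2))) ≈ Mul(195.68, I)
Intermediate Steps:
Function('b')(w, O) = Mul(4, O)
q = Mul(I, Pow(11, Rational(1, 2))) (q = Pow(Add(Mul(4, -4), 5), Rational(1, 2)) = Pow(Add(-16, 5), Rational(1, 2)) = Pow(-11, Rational(1, 2)) = Mul(I, Pow(11, Rational(1, 2))) ≈ Mul(3.3166, I))
Mul(q, Add(32, 27)) = Mul(Mul(I, Pow(11, Rational(1, 2))), Add(32, 27)) = Mul(Mul(I, Pow(11, Rational(1, 2))), 59) = Mul(59, I, Pow(11, Rational(1, 2)))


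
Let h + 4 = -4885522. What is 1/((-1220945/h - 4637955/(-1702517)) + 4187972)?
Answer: 8317691068942/34834282038908523519 ≈ 2.3878e-7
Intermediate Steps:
h = -4885526 (h = -4 - 4885522 = -4885526)
1/((-1220945/h - 4637955/(-1702517)) + 4187972) = 1/((-1220945/(-4885526) - 4637955/(-1702517)) + 4187972) = 1/((-1220945*(-1/4885526) - 4637955*(-1/1702517)) + 4187972) = 1/((1220945/4885526 + 4637955/1702517) + 4187972) = 1/(24737529357895/8317691068942 + 4187972) = 1/(34834282038908523519/8317691068942) = 8317691068942/34834282038908523519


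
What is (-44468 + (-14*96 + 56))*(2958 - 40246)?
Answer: 1706149728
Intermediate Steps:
(-44468 + (-14*96 + 56))*(2958 - 40246) = (-44468 + (-1344 + 56))*(-37288) = (-44468 - 1288)*(-37288) = -45756*(-37288) = 1706149728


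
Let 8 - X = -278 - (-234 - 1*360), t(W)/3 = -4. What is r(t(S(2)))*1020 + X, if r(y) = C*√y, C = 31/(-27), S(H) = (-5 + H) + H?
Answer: -308 - 21080*I*√3/9 ≈ -308.0 - 4056.8*I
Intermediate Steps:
S(H) = -5 + 2*H
t(W) = -12 (t(W) = 3*(-4) = -12)
C = -31/27 (C = 31*(-1/27) = -31/27 ≈ -1.1481)
X = -308 (X = 8 - (-278 - (-234 - 1*360)) = 8 - (-278 - (-234 - 360)) = 8 - (-278 - 1*(-594)) = 8 - (-278 + 594) = 8 - 1*316 = 8 - 316 = -308)
r(y) = -31*√y/27
r(t(S(2)))*1020 + X = -62*I*√3/27*1020 - 308 = -21080*I*√3/9 - 308 = -308 - 21080*I*√3/9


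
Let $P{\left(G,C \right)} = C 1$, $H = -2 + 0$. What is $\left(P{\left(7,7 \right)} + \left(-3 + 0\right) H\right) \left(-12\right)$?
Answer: $-156$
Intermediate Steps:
$H = -2$
$P{\left(G,C \right)} = C$
$\left(P{\left(7,7 \right)} + \left(-3 + 0\right) H\right) \left(-12\right) = \left(7 + \left(-3 + 0\right) \left(-2\right)\right) \left(-12\right) = \left(7 - -6\right) \left(-12\right) = \left(7 + 6\right) \left(-12\right) = 13 \left(-12\right) = -156$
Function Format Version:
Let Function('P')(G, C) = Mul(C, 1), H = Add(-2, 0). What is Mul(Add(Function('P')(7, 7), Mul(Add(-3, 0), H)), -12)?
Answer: -156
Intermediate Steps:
H = -2
Function('P')(G, C) = C
Mul(Add(Function('P')(7, 7), Mul(Add(-3, 0), H)), -12) = Mul(Add(7, Mul(Add(-3, 0), -2)), -12) = Mul(Add(7, Mul(-3, -2)), -12) = Mul(Add(7, 6), -12) = Mul(13, -12) = -156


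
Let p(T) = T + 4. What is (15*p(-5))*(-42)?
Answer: 630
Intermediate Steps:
p(T) = 4 + T
(15*p(-5))*(-42) = (15*(4 - 5))*(-42) = (15*(-1))*(-42) = -15*(-42) = 630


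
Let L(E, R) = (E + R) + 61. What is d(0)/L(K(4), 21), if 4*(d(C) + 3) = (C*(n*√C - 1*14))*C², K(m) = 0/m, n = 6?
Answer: -3/82 ≈ -0.036585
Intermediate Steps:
K(m) = 0
L(E, R) = 61 + E + R
d(C) = -3 + C³*(-14 + 6*√C)/4 (d(C) = -3 + ((C*(6*√C - 1*14))*C²)/4 = -3 + ((C*(6*√C - 14))*C²)/4 = -3 + ((C*(-14 + 6*√C))*C²)/4 = -3 + (C³*(-14 + 6*√C))/4 = -3 + C³*(-14 + 6*√C)/4)
d(0)/L(K(4), 21) = (-3 - 7/2*0³ + 3*0^(7/2)/2)/(61 + 0 + 21) = (-3 - 7/2*0 + (3/2)*0)/82 = (-3 + 0 + 0)*(1/82) = -3*1/82 = -3/82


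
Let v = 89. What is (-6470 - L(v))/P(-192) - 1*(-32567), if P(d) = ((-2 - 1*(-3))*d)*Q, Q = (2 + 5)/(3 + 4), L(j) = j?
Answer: 6259423/192 ≈ 32601.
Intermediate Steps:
Q = 1 (Q = 7/7 = 7*(⅐) = 1)
P(d) = d (P(d) = ((-2 - 1*(-3))*d)*1 = ((-2 + 3)*d)*1 = (1*d)*1 = d*1 = d)
(-6470 - L(v))/P(-192) - 1*(-32567) = (-6470 - 1*89)/(-192) - 1*(-32567) = (-6470 - 89)*(-1/192) + 32567 = -6559*(-1/192) + 32567 = 6559/192 + 32567 = 6259423/192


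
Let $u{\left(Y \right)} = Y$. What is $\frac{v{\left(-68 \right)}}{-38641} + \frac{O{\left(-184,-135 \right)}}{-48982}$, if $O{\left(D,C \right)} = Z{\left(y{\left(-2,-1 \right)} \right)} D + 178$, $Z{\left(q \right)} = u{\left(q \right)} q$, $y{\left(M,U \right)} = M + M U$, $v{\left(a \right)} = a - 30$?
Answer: $- \frac{1038931}{946356731} \approx -0.0010978$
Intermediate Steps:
$v{\left(a \right)} = -30 + a$ ($v{\left(a \right)} = a - 30 = -30 + a$)
$Z{\left(q \right)} = q^{2}$ ($Z{\left(q \right)} = q q = q^{2}$)
$O{\left(D,C \right)} = 178$ ($O{\left(D,C \right)} = \left(- 2 \left(1 - 1\right)\right)^{2} D + 178 = \left(\left(-2\right) 0\right)^{2} D + 178 = 0^{2} D + 178 = 0 D + 178 = 0 + 178 = 178$)
$\frac{v{\left(-68 \right)}}{-38641} + \frac{O{\left(-184,-135 \right)}}{-48982} = \frac{-30 - 68}{-38641} + \frac{178}{-48982} = \left(-98\right) \left(- \frac{1}{38641}\right) + 178 \left(- \frac{1}{48982}\right) = \frac{98}{38641} - \frac{89}{24491} = - \frac{1038931}{946356731}$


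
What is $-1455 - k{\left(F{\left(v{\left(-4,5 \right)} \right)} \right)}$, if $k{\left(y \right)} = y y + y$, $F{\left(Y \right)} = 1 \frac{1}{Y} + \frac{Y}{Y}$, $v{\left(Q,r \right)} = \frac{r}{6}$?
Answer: $- \frac{36551}{25} \approx -1462.0$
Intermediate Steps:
$v{\left(Q,r \right)} = \frac{r}{6}$ ($v{\left(Q,r \right)} = r \frac{1}{6} = \frac{r}{6}$)
$F{\left(Y \right)} = 1 + \frac{1}{Y}$ ($F{\left(Y \right)} = \frac{1}{Y} + 1 = 1 + \frac{1}{Y}$)
$k{\left(y \right)} = y + y^{2}$ ($k{\left(y \right)} = y^{2} + y = y + y^{2}$)
$-1455 - k{\left(F{\left(v{\left(-4,5 \right)} \right)} \right)} = -1455 - \frac{1 + \frac{1}{6} \cdot 5}{\frac{1}{6} \cdot 5} \left(1 + \frac{1 + \frac{1}{6} \cdot 5}{\frac{1}{6} \cdot 5}\right) = -1455 - \frac{1 + \frac{5}{6}}{\frac{5}{6}} \left(1 + \frac{1 + \frac{5}{6}}{\frac{5}{6}}\right) = -1455 - \frac{6}{5} \cdot \frac{11}{6} \left(1 + \frac{6}{5} \cdot \frac{11}{6}\right) = -1455 - \frac{11 \left(1 + \frac{11}{5}\right)}{5} = -1455 - \frac{11}{5} \cdot \frac{16}{5} = -1455 - \frac{176}{25} = - \frac{36551}{25}$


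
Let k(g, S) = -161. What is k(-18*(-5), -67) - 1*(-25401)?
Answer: 25240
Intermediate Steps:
k(-18*(-5), -67) - 1*(-25401) = -161 - 1*(-25401) = -161 + 25401 = 25240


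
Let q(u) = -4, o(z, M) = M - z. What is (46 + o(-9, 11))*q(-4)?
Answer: -264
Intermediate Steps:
(46 + o(-9, 11))*q(-4) = (46 + (11 - 1*(-9)))*(-4) = (46 + (11 + 9))*(-4) = (46 + 20)*(-4) = 66*(-4) = -264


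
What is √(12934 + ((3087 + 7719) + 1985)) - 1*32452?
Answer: -32452 + 35*√21 ≈ -32292.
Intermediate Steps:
√(12934 + ((3087 + 7719) + 1985)) - 1*32452 = √(12934 + (10806 + 1985)) - 32452 = √(12934 + 12791) - 32452 = √25725 - 32452 = 35*√21 - 32452 = -32452 + 35*√21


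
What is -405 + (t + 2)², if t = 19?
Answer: 36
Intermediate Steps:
-405 + (t + 2)² = -405 + (19 + 2)² = -405 + 21² = -405 + 441 = 36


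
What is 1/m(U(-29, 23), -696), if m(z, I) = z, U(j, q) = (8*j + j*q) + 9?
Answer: -1/890 ≈ -0.0011236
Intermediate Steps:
U(j, q) = 9 + 8*j + j*q
1/m(U(-29, 23), -696) = 1/(9 + 8*(-29) - 29*23) = 1/(9 - 232 - 667) = 1/(-890) = -1/890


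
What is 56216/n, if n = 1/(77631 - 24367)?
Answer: 2994289024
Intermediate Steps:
n = 1/53264 ≈ 1.8774e-5
56216/n = 56216/(1/53264) = 56216*53264 = 2994289024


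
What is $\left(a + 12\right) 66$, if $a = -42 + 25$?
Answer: $-330$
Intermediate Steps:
$a = -17$
$\left(a + 12\right) 66 = \left(-17 + 12\right) 66 = \left(-5\right) 66 = -330$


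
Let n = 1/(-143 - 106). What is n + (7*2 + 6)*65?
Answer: 323699/249 ≈ 1300.0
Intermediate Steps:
n = -1/249 (n = 1/(-249) = -1/249 ≈ -0.0040161)
n + (7*2 + 6)*65 = -1/249 + (7*2 + 6)*65 = -1/249 + (14 + 6)*65 = -1/249 + 20*65 = -1/249 + 1300 = 323699/249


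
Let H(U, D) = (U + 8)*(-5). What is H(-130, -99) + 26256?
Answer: 26866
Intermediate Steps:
H(U, D) = -40 - 5*U (H(U, D) = (8 + U)*(-5) = -40 - 5*U)
H(-130, -99) + 26256 = (-40 - 5*(-130)) + 26256 = (-40 + 650) + 26256 = 610 + 26256 = 26866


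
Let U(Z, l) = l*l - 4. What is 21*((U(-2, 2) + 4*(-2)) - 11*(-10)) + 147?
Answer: 2289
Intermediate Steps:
U(Z, l) = -4 + l**2 (U(Z, l) = l**2 - 4 = -4 + l**2)
21*((U(-2, 2) + 4*(-2)) - 11*(-10)) + 147 = 21*(((-4 + 2**2) + 4*(-2)) - 11*(-10)) + 147 = 21*(((-4 + 4) - 8) + 110) + 147 = 21*((0 - 8) + 110) + 147 = 21*(-8 + 110) + 147 = 21*102 + 147 = 2142 + 147 = 2289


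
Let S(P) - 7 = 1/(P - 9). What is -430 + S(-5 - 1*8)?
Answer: -9307/22 ≈ -423.05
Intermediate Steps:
S(P) = 7 + 1/(-9 + P) (S(P) = 7 + 1/(P - 9) = 7 + 1/(-9 + P))
-430 + S(-5 - 1*8) = -430 + (-62 + 7*(-5 - 1*8))/(-9 + (-5 - 1*8)) = -430 + (-62 + 7*(-5 - 8))/(-9 + (-5 - 8)) = -430 + (-62 + 7*(-13))/(-9 - 13) = -430 + (-62 - 91)/(-22) = -430 - 1/22*(-153) = -430 + 153/22 = -9307/22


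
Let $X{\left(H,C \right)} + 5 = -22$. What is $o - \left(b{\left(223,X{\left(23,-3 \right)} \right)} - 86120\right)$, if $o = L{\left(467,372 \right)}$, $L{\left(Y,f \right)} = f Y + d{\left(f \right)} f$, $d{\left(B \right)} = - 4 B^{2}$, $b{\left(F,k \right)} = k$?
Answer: $-205655521$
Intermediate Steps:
$X{\left(H,C \right)} = -27$ ($X{\left(H,C \right)} = -5 - 22 = -27$)
$L{\left(Y,f \right)} = - 4 f^{3} + Y f$ ($L{\left(Y,f \right)} = f Y + - 4 f^{2} f = Y f - 4 f^{3} = - 4 f^{3} + Y f$)
$o = -205741668$ ($o = 372 \left(467 - 4 \cdot 372^{2}\right) = 372 \left(467 - 553536\right) = 372 \left(-553069\right) = -205741668$)
$o - \left(b{\left(223,X{\left(23,-3 \right)} \right)} - 86120\right) = -205741668 - \left(-27 - 86120\right) = -205741668 - -86147 = -205741668 + 86147 = -205655521$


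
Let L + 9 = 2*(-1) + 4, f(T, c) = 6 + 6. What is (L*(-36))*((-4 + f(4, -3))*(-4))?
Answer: -8064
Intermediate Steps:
f(T, c) = 12
L = -7 (L = -9 + (2*(-1) + 4) = -9 + (-2 + 4) = -9 + 2 = -7)
(L*(-36))*((-4 + f(4, -3))*(-4)) = (-7*(-36))*((-4 + 12)*(-4)) = 252*(8*(-4)) = 252*(-32) = -8064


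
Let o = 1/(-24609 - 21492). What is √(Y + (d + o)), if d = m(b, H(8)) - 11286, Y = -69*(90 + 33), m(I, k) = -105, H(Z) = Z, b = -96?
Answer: I*√349146753699/4191 ≈ 140.99*I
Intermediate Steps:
o = -1/46101 (o = 1/(-46101) = -1/46101 ≈ -2.1691e-5)
Y = -8487 (Y = -69*123 = -8487)
d = -11391 (d = -105 - 11286 = -11391)
√(Y + (d + o)) = √(-8487 + (-11391 - 1/46101)) = √(-8487 - 525136492/46101) = √(-916395679/46101) = I*√349146753699/4191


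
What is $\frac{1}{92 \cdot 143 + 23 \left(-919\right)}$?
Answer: $- \frac{1}{7981} \approx -0.0001253$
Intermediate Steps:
$\frac{1}{92 \cdot 143 + 23 \left(-919\right)} = \frac{1}{13156 - 21137} = \frac{1}{-7981} = - \frac{1}{7981}$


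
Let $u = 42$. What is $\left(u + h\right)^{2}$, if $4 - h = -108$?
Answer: $23716$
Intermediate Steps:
$h = 112$ ($h = 4 - -108 = 4 + 108 = 112$)
$\left(u + h\right)^{2} = \left(42 + 112\right)^{2} = 154^{2} = 23716$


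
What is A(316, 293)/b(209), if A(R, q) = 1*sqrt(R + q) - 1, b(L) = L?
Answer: -1/209 + sqrt(609)/209 ≈ 0.11329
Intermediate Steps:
A(R, q) = -1 + sqrt(R + q) (A(R, q) = sqrt(R + q) - 1 = -1 + sqrt(R + q))
A(316, 293)/b(209) = (-1 + sqrt(316 + 293))/209 = (-1 + sqrt(609))*(1/209) = -1/209 + sqrt(609)/209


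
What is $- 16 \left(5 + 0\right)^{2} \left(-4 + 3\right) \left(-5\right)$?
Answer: $-2000$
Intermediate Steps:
$- 16 \left(5 + 0\right)^{2} \left(-4 + 3\right) \left(-5\right) = - 16 \cdot 5^{2} \left(\left(-1\right) \left(-5\right)\right) = \left(-16\right) 25 \cdot 5 = \left(-400\right) 5 = -2000$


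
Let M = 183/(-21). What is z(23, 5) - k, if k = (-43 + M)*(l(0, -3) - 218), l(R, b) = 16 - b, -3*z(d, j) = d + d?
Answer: -216436/21 ≈ -10306.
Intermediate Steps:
z(d, j) = -2*d/3 (z(d, j) = -(d + d)/3 = -2*d/3)
M = -61/7 (M = 183*(-1/21) = -61/7 ≈ -8.7143)
k = 72038/7 (k = (-43 - 61/7)*((16 - 1*(-3)) - 218) = -362*((16 + 3) - 218)/7 = -362*(19 - 218)/7 = -362/7*(-199) = 72038/7 ≈ 10291.)
z(23, 5) - k = -⅔*23 - 1*72038/7 = -46/3 - 72038/7 = -216436/21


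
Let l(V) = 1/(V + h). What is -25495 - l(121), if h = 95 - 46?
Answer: -4334151/170 ≈ -25495.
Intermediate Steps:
h = 49
l(V) = 1/(49 + V) (l(V) = 1/(V + 49) = 1/(49 + V))
-25495 - l(121) = -25495 - 1/(49 + 121) = -25495 - 1/170 = -4334151/170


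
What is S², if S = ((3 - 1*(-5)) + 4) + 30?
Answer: 1764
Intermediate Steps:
S = 42 (S = ((3 + 5) + 4) + 30 = (8 + 4) + 30 = 12 + 30 = 42)
S² = 42² = 1764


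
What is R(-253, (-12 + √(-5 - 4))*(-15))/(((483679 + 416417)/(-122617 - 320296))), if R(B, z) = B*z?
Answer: 1680854835/75008 - 1680854835*I/300032 ≈ 22409.0 - 5602.3*I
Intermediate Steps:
R(-253, (-12 + √(-5 - 4))*(-15))/(((483679 + 416417)/(-122617 - 320296))) = (-253*(-12 + √(-5 - 4))*(-15))/(((483679 + 416417)/(-122617 - 320296))) = (-253*(-12 + √(-9))*(-15))/((900096/(-442913))) = (-253*(-12 + 3*I)*(-15))/((900096*(-1/442913))) = (-253*(180 - 45*I))/(-900096/442913) = (-45540 + 11385*I)*(-442913/900096) = 1680854835/75008 - 1680854835*I/300032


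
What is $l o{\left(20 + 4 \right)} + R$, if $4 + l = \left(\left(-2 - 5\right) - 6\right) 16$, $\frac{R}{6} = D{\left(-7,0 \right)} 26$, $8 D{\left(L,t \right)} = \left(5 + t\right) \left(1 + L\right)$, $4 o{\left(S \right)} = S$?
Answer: $-1857$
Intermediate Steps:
$o{\left(S \right)} = \frac{S}{4}$
$D{\left(L,t \right)} = \frac{\left(1 + L\right) \left(5 + t\right)}{8}$ ($D{\left(L,t \right)} = \frac{\left(5 + t\right) \left(1 + L\right)}{8} = \frac{\left(1 + L\right) \left(5 + t\right)}{8}$)
$R = -585$ ($R = 6 \left(\frac{5}{8} + \frac{1}{8} \cdot 0 + \frac{5}{8} \left(-7\right) + \frac{1}{8} \left(-7\right) 0\right) 26 = 6 \left(\frac{5}{8} + 0 - \frac{35}{8} + 0\right) 26 = 6 \left(\left(- \frac{15}{4}\right) 26\right) = 6 \left(- \frac{195}{2}\right) = -585$)
$l = -212$ ($l = -4 + \left(\left(-2 - 5\right) - 6\right) 16 = -4 + \left(-7 - 6\right) 16 = -4 - 208 = -212$)
$l o{\left(20 + 4 \right)} + R = - 212 \frac{20 + 4}{4} - 585 = - 212 \cdot \frac{1}{4} \cdot 24 - 585 = \left(-212\right) 6 - 585 = -1272 - 585 = -1857$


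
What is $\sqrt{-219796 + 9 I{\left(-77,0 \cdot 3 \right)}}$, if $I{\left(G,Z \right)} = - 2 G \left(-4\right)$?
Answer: $2 i \sqrt{56335} \approx 474.7 i$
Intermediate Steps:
$I{\left(G,Z \right)} = 8 G$
$\sqrt{-219796 + 9 I{\left(-77,0 \cdot 3 \right)}} = \sqrt{-219796 + 9 \cdot 8 \left(-77\right)} = \sqrt{-219796 + 9 \left(-616\right)} = \sqrt{-219796 - 5544} = \sqrt{-225340} = 2 i \sqrt{56335}$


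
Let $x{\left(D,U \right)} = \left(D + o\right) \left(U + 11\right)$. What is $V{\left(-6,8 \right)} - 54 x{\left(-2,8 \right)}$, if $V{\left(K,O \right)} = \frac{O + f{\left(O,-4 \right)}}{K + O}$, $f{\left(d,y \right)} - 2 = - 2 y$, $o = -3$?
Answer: $5139$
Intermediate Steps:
$f{\left(d,y \right)} = 2 - 2 y$
$x{\left(D,U \right)} = \left(-3 + D\right) \left(11 + U\right)$ ($x{\left(D,U \right)} = \left(D - 3\right) \left(U + 11\right) = \left(-3 + D\right) \left(11 + U\right)$)
$V{\left(K,O \right)} = \frac{10 + O}{K + O}$ ($V{\left(K,O \right)} = \frac{O + \left(2 - -8\right)}{K + O} = \frac{O + \left(2 + 8\right)}{K + O} = \frac{O + 10}{K + O} = \frac{10 + O}{K + O}$)
$V{\left(-6,8 \right)} - 54 x{\left(-2,8 \right)} = \frac{10 + 8}{-6 + 8} - 54 \left(-33 - 24 + 11 \left(-2\right) - 16\right) = \frac{1}{2} \cdot 18 - 54 \left(-33 - 24 - 22 - 16\right) = \frac{1}{2} \cdot 18 - -5130 = 9 + 5130 = 5139$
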